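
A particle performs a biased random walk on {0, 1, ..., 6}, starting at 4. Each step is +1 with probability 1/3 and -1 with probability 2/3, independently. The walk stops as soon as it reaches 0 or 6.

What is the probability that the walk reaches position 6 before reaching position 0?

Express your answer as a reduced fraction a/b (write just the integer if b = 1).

Biased walk: p = 1/3, q = 2/3, r = q/p = 2
Gambler's ruin: P(hit 6 before 0 | start at 4) = (1 - r^a)/(1 - r^N)
r^4 = 16; r^6 = 64
P = (1 - 16) / (1 - 64) = -15 / -63 = 5/21

Answer: 5/21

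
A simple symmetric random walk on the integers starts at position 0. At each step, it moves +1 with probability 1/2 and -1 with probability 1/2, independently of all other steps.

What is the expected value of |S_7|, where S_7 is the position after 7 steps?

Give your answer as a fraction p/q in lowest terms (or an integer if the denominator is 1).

S_7 takes values m ≡ 1 (mod 2) with |m| ≤ 7; P(S_7=m) = C(7,(7+m)/2)/2^7.
Total paths: 2^7 = 128
Distribution: P(S=-7)=1/128, P(S=-5)=7/128, P(S=-3)=21/128, P(S=-1)=35/128, P(S=1)=35/128, P(S=3)=21/128, P(S=5)=7/128, P(S=7)=1/128
E[|S_7|] = Σ_m |m|·P(S_7=m) = 280/128 = 35/16

Answer: 35/16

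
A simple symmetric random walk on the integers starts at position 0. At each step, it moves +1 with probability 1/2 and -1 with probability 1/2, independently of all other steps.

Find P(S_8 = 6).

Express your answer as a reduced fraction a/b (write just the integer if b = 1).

To reach position 6 after 8 steps: need 7 steps of +1 and 1 of -1.
Favorable paths: C(8,7) = 8
Total paths: 2^8 = 256
P = 8/256 = 1/32

Answer: 1/32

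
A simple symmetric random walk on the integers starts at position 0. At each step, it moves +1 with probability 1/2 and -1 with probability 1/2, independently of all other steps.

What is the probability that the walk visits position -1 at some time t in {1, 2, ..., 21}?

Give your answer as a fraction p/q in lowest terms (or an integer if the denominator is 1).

Count via complement. Let g(t,s) = #length-t paths at position s with S_1..S_t all ≠ -1.
g(t,s) = g(t-1,s-1) + g(t-1,s+1) for s ≠ -1; g(t,-1) = 0.
t=0: g(0,0)=1
t=1: g(1,1)=1
t=2: g(2,0)=1 g(2,2)=1
t=3: g(3,1)=2 g(3,3)=1
t=4: g(4,0)=2 g(4,2)=3 g(4,4)=1
t=5: g(5,1)=5 g(5,3)=4 g(5,5)=1
t=6: g(6,0)=5 g(6,2)=9 g(6,4)=5 g(6,6)=1
t=7: g(7,1)=14 g(7,3)=14 g(7,5)=6 g(7,7)=1
t=8: g(8,0)=14 g(8,2)=28 g(8,4)=20 g(8,6)=7 g(8,8)=1
t=9: g(9,1)=42 g(9,3)=48 g(9,5)=27 g(9,7)=8 g(9,9)=1
t=10: g(10,0)=42 g(10,2)=90 g(10,4)=75 g(10,6)=35 g(10,8)=9 g(10,10)=1
t=11: g(11,1)=132 g(11,3)=165 g(11,5)=110 g(11,7)=44 g(11,9)=10 g(11,11)=1
t=12: g(12,0)=132 g(12,2)=297 g(12,4)=275 g(12,6)=154 g(12,8)=54 g(12,10)=11 g(12,12)=1
t=13: g(13,1)=429 g(13,3)=572 g(13,5)=429 g(13,7)=208 g(13,9)=65 g(13,11)=12 g(13,13)=1
t=14: g(14,0)=429 g(14,2)=1001 g(14,4)=1001 g(14,6)=637 g(14,8)=273 g(14,10)=77 g(14,12)=13 g(14,14)=1
t=15: g(15,1)=1430 g(15,3)=2002 g(15,5)=1638 g(15,7)=910 g(15,9)=350 g(15,11)=90 g(15,13)=14 g(15,15)=1
t=16: g(16,0)=1430 g(16,2)=3432 g(16,4)=3640 g(16,6)=2548 g(16,8)=1260 g(16,10)=440 g(16,12)=104 g(16,14)=15 g(16,16)=1
t=17: g(17,1)=4862 g(17,3)=7072 g(17,5)=6188 g(17,7)=3808 g(17,9)=1700 g(17,11)=544 g(17,13)=119 g(17,15)=16 g(17,17)=1
t=18: g(18,0)=4862 g(18,2)=11934 g(18,4)=13260 g(18,6)=9996 g(18,8)=5508 g(18,10)=2244 g(18,12)=663 g(18,14)=135 g(18,16)=17 g(18,18)=1
t=19: g(19,1)=16796 g(19,3)=25194 g(19,5)=23256 g(19,7)=15504 g(19,9)=7752 g(19,11)=2907 g(19,13)=798 g(19,15)=152 g(19,17)=18 g(19,19)=1
t=20: g(20,0)=16796 g(20,2)=41990 g(20,4)=48450 g(20,6)=38760 g(20,8)=23256 g(20,10)=10659 g(20,12)=3705 g(20,14)=950 g(20,16)=170 g(20,18)=19 g(20,20)=1
t=21: g(21,1)=58786 g(21,3)=90440 g(21,5)=87210 g(21,7)=62016 g(21,9)=33915 g(21,11)=14364 g(21,13)=4655 g(21,15)=1120 g(21,17)=189 g(21,19)=20 g(21,21)=1
Paths never hitting -1: Σ_s g(21,s) = 352716
Paths hitting -1: 2^21 - 352716 = 1744436
P = 1744436/2097152 = 436109/524288

Answer: 436109/524288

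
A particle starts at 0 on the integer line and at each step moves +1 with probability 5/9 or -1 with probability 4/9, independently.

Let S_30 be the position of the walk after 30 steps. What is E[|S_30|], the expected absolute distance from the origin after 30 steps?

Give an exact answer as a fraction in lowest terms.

S_30 takes values m ≡ 0 (mod 2) with |m| ≤ 30; P(S_30=m) = C(30,(30+m)/2) · (5/9)^((30+m)/2) · (4/9)^((30-m)/2).
Distribution: P(S=-30)=1152921504606846976/42391158275216203514294433201, P(S=-28)=14411518807585587200/14130386091738734504764811067, P(S=-26)=261208778387488768000/14130386091738734504764811067, P(S=-24)=9142307243562106880000/42391158275216203514294433201, P(S=-22)=2856971013613158400000/1570042899082081611640534563, P(S=-20)=18570311588485529600000/1570042899082081611640534563, P(S=-18)=290161118570086400000000/4710128697246244834921603689, P(S=-16)=414515883671552000000000/1570042899082081611640534563, P(S=-14)=1489666456944640000000000/1570042899082081611640534563, P(S=-12)=40965827565977600000000000/14130386091738734504764811067, P(S=-10)=35845099120230400000000000/4710128697246244834921603689, P(S=-8)=81466134364160000000000000/4710128697246244834921603689, P(S=-6)=483705172787200000000000000/14130386091738734504764811067, P(S=-4)=93020225536000000000000000/1570042899082081611640534563, P(S=-2)=141191413760000000000000000/1570042899082081611640534563, P(S=0)=564765655040000000000000000/4710128697246244834921603689, P(S=2)=220611584000000000000000000/1570042899082081611640534563, P(S=4)=227100160000000000000000000/1570042899082081611640534563, P(S=6)=1845188800000000000000000000/14130386091738734504764811067, P(S=8)=485576000000000000000000000/4710128697246244834921603689, P(S=10)=333833500000000000000000000/4710128697246244834921603689, P(S=12)=596131250000000000000000000/14130386091738734504764811067, P(S=14)=33871093750000000000000000/1570042899082081611640534563, P(S=16)=14726562500000000000000000/1570042899082081611640534563, P(S=18)=16107177734375000000000000/4710128697246244834921603689, P(S=20)=1610717773437500000000000/1570042899082081611640534563, P(S=22)=387191772460937500000000/1570042899082081611640534563, P(S=24)=1935958862304687500000000/42391158275216203514294433201, P(S=26)=86426734924316406250000/14130386091738734504764811067, P(S=28)=7450580596923828125000/14130386091738734504764811067, P(S=30)=931322574615478515625/42391158275216203514294433201
E[|S_30|] = Σ_m |m|·P(S_30=m) = 8029383080351104710872697290/1570042899082081611640534563

Answer: 8029383080351104710872697290/1570042899082081611640534563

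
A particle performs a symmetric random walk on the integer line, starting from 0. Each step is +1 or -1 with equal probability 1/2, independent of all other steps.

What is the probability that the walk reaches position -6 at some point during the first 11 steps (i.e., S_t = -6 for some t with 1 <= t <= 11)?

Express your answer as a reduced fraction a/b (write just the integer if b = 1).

Answer: 67/1024

Derivation:
Count via complement. Let g(t,s) = #length-t paths at position s with S_1..S_t all ≠ -6.
g(t,s) = g(t-1,s-1) + g(t-1,s+1) for s ≠ -6; g(t,-6) = 0.
t=0: g(0,0)=1
t=1: g(1,-1)=1 g(1,1)=1
t=2: g(2,-2)=1 g(2,0)=2 g(2,2)=1
t=3: g(3,-3)=1 g(3,-1)=3 g(3,1)=3 g(3,3)=1
t=4: g(4,-4)=1 g(4,-2)=4 g(4,0)=6 g(4,2)=4 g(4,4)=1
t=5: g(5,-5)=1 g(5,-3)=5 g(5,-1)=10 g(5,1)=10 g(5,3)=5 g(5,5)=1
t=6: g(6,-4)=6 g(6,-2)=15 g(6,0)=20 g(6,2)=15 g(6,4)=6 g(6,6)=1
t=7: g(7,-5)=6 g(7,-3)=21 g(7,-1)=35 g(7,1)=35 g(7,3)=21 g(7,5)=7 g(7,7)=1
t=8: g(8,-4)=27 g(8,-2)=56 g(8,0)=70 g(8,2)=56 g(8,4)=28 g(8,6)=8 g(8,8)=1
t=9: g(9,-5)=27 g(9,-3)=83 g(9,-1)=126 g(9,1)=126 g(9,3)=84 g(9,5)=36 g(9,7)=9 g(9,9)=1
t=10: g(10,-4)=110 g(10,-2)=209 g(10,0)=252 g(10,2)=210 g(10,4)=120 g(10,6)=45 g(10,8)=10 g(10,10)=1
t=11: g(11,-5)=110 g(11,-3)=319 g(11,-1)=461 g(11,1)=462 g(11,3)=330 g(11,5)=165 g(11,7)=55 g(11,9)=11 g(11,11)=1
Paths never hitting -6: Σ_s g(11,s) = 1914
Paths hitting -6: 2^11 - 1914 = 134
P = 134/2048 = 67/1024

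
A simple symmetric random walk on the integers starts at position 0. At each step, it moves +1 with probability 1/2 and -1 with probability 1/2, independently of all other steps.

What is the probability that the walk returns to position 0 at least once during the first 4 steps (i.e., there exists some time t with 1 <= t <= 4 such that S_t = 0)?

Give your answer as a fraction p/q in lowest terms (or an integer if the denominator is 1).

Answer: 5/8

Derivation:
Count via complement. Let g(t,s) = #length-t paths at position s with S_1..S_t all ≠ 0.
g(t,s) = g(t-1,s-1) + g(t-1,s+1) for s ≠ 0; g(t,0) = 0.
t=0: g(0,0)=1
t=1: g(1,-1)=1 g(1,1)=1
t=2: g(2,-2)=1 g(2,2)=1
t=3: g(3,-3)=1 g(3,-1)=1 g(3,1)=1 g(3,3)=1
t=4: g(4,-4)=1 g(4,-2)=2 g(4,2)=2 g(4,4)=1
Paths never hitting 0: Σ_s g(4,s) = 6
Paths hitting 0: 2^4 - 6 = 10
P = 10/16 = 5/8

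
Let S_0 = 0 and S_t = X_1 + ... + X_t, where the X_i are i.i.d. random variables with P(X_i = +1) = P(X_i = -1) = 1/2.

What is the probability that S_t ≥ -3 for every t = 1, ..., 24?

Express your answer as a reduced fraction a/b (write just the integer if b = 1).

Let f(t,s) = #length-t paths at position s with S_1..S_t all ≥ -3.
f(t,s) = f(t-1,s-1) + f(t-1,s+1) for s ≥ -3; f(t,s) = 0 for s < -3.
t=0: f(0,0)=1
t=1: f(1,-1)=1 f(1,1)=1
t=2: f(2,-2)=1 f(2,0)=2 f(2,2)=1
t=3: f(3,-3)=1 f(3,-1)=3 f(3,1)=3 f(3,3)=1
t=4: f(4,-2)=4 f(4,0)=6 f(4,2)=4 f(4,4)=1
t=5: f(5,-3)=4 f(5,-1)=10 f(5,1)=10 f(5,3)=5 f(5,5)=1
t=6: f(6,-2)=14 f(6,0)=20 f(6,2)=15 f(6,4)=6 f(6,6)=1
t=7: f(7,-3)=14 f(7,-1)=34 f(7,1)=35 f(7,3)=21 f(7,5)=7 f(7,7)=1
t=8: f(8,-2)=48 f(8,0)=69 f(8,2)=56 f(8,4)=28 f(8,6)=8 f(8,8)=1
t=9: f(9,-3)=48 f(9,-1)=117 f(9,1)=125 f(9,3)=84 f(9,5)=36 f(9,7)=9 f(9,9)=1
t=10: f(10,-2)=165 f(10,0)=242 f(10,2)=209 f(10,4)=120 f(10,6)=45 f(10,8)=10 f(10,10)=1
t=11: f(11,-3)=165 f(11,-1)=407 f(11,1)=451 f(11,3)=329 f(11,5)=165 f(11,7)=55 f(11,9)=11 f(11,11)=1
t=12: f(12,-2)=572 f(12,0)=858 f(12,2)=780 f(12,4)=494 f(12,6)=220 f(12,8)=66 f(12,10)=12 f(12,12)=1
t=13: f(13,-3)=572 f(13,-1)=1430 f(13,1)=1638 f(13,3)=1274 f(13,5)=714 f(13,7)=286 f(13,9)=78 f(13,11)=13 f(13,13)=1
t=14: f(14,-2)=2002 f(14,0)=3068 f(14,2)=2912 f(14,4)=1988 f(14,6)=1000 f(14,8)=364 f(14,10)=91 f(14,12)=14 f(14,14)=1
t=15: f(15,-3)=2002 f(15,-1)=5070 f(15,1)=5980 f(15,3)=4900 f(15,5)=2988 f(15,7)=1364 f(15,9)=455 f(15,11)=105 f(15,13)=15 f(15,15)=1
t=16: f(16,-2)=7072 f(16,0)=11050 f(16,2)=10880 f(16,4)=7888 f(16,6)=4352 f(16,8)=1819 f(16,10)=560 f(16,12)=120 f(16,14)=16 f(16,16)=1
t=17: f(17,-3)=7072 f(17,-1)=18122 f(17,1)=21930 f(17,3)=18768 f(17,5)=12240 f(17,7)=6171 f(17,9)=2379 f(17,11)=680 f(17,13)=136 f(17,15)=17 f(17,17)=1
t=18: f(18,-2)=25194 f(18,0)=40052 f(18,2)=40698 f(18,4)=31008 f(18,6)=18411 f(18,8)=8550 f(18,10)=3059 f(18,12)=816 f(18,14)=153 f(18,16)=18 f(18,18)=1
t=19: f(19,-3)=25194 f(19,-1)=65246 f(19,1)=80750 f(19,3)=71706 f(19,5)=49419 f(19,7)=26961 f(19,9)=11609 f(19,11)=3875 f(19,13)=969 f(19,15)=171 f(19,17)=19 f(19,19)=1
t=20: f(20,-2)=90440 f(20,0)=145996 f(20,2)=152456 f(20,4)=121125 f(20,6)=76380 f(20,8)=38570 f(20,10)=15484 f(20,12)=4844 f(20,14)=1140 f(20,16)=190 f(20,18)=20 f(20,20)=1
t=21: f(21,-3)=90440 f(21,-1)=236436 f(21,1)=298452 f(21,3)=273581 f(21,5)=197505 f(21,7)=114950 f(21,9)=54054 f(21,11)=20328 f(21,13)=5984 f(21,15)=1330 f(21,17)=210 f(21,19)=21 f(21,21)=1
t=22: f(22,-2)=326876 f(22,0)=534888 f(22,2)=572033 f(22,4)=471086 f(22,6)=312455 f(22,8)=169004 f(22,10)=74382 f(22,12)=26312 f(22,14)=7314 f(22,16)=1540 f(22,18)=231 f(22,20)=22 f(22,22)=1
t=23: f(23,-3)=326876 f(23,-1)=861764 f(23,1)=1106921 f(23,3)=1043119 f(23,5)=783541 f(23,7)=481459 f(23,9)=243386 f(23,11)=100694 f(23,13)=33626 f(23,15)=8854 f(23,17)=1771 f(23,19)=253 f(23,21)=23 f(23,23)=1
t=24: f(24,-2)=1188640 f(24,0)=1968685 f(24,2)=2150040 f(24,4)=1826660 f(24,6)=1265000 f(24,8)=724845 f(24,10)=344080 f(24,12)=134320 f(24,14)=42480 f(24,16)=10625 f(24,18)=2024 f(24,20)=276 f(24,22)=24 f(24,24)=1
Σ_s f(24,s) = 9657700
P = 9657700/16777216 = 2414425/4194304

Answer: 2414425/4194304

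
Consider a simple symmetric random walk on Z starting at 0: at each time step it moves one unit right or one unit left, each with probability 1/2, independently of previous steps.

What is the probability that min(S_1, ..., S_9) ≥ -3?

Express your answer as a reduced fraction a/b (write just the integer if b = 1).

Let f(t,s) = #length-t paths at position s with S_1..S_t all ≥ -3.
f(t,s) = f(t-1,s-1) + f(t-1,s+1) for s ≥ -3; f(t,s) = 0 for s < -3.
t=0: f(0,0)=1
t=1: f(1,-1)=1 f(1,1)=1
t=2: f(2,-2)=1 f(2,0)=2 f(2,2)=1
t=3: f(3,-3)=1 f(3,-1)=3 f(3,1)=3 f(3,3)=1
t=4: f(4,-2)=4 f(4,0)=6 f(4,2)=4 f(4,4)=1
t=5: f(5,-3)=4 f(5,-1)=10 f(5,1)=10 f(5,3)=5 f(5,5)=1
t=6: f(6,-2)=14 f(6,0)=20 f(6,2)=15 f(6,4)=6 f(6,6)=1
t=7: f(7,-3)=14 f(7,-1)=34 f(7,1)=35 f(7,3)=21 f(7,5)=7 f(7,7)=1
t=8: f(8,-2)=48 f(8,0)=69 f(8,2)=56 f(8,4)=28 f(8,6)=8 f(8,8)=1
t=9: f(9,-3)=48 f(9,-1)=117 f(9,1)=125 f(9,3)=84 f(9,5)=36 f(9,7)=9 f(9,9)=1
Σ_s f(9,s) = 420
P = 420/512 = 105/128

Answer: 105/128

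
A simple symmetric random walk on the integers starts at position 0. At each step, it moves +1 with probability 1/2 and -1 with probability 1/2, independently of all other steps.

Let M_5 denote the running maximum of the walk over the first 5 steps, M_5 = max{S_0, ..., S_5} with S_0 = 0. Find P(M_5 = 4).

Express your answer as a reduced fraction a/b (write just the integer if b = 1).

Answer: 1/32

Derivation:
Let M_5 = max(S_0,...,S_5). Use the reflection principle: for j ≥ 1, #{paths with M_5 ≥ j} = #{S_5 ≥ j} + #{S_5 ≥ j+1}.
By reflection, #{M_5 ≥ 4} = #{S_5 ≥ 4} + #{S_5 ≥ 5} = 1 + 1 = 2.
#{M_5 ≥ 5} = #{S_5 ≥ 5} + #{S_5 ≥ 6} = 1 + 0 = 1.
#{M_5 = 4} = 2 - 1 = 1.
P(M_5 = 4) = 1/32 = 1/32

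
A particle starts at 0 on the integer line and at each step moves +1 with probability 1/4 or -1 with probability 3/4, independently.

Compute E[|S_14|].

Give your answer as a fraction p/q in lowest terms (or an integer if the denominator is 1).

Answer: 118302779/16777216

Derivation:
S_14 takes values m ≡ 0 (mod 2) with |m| ≤ 14; P(S_14=m) = C(14,(14+m)/2) · (1/4)^((14+m)/2) · (3/4)^((14-m)/2).
Distribution: P(S=-14)=4782969/268435456, P(S=-12)=11160261/134217728, P(S=-10)=48361131/268435456, P(S=-8)=16120377/67108864, P(S=-6)=59108049/268435456, P(S=-4)=19702683/134217728, P(S=-2)=19702683/268435456, P(S=0)=938223/33554432, P(S=2)=2189187/268435456, P(S=4)=243243/134217728, P(S=6)=81081/268435456, P(S=8)=2457/67108864, P(S=10)=819/268435456, P(S=12)=21/134217728, P(S=14)=1/268435456
E[|S_14|] = Σ_m |m|·P(S_14=m) = 118302779/16777216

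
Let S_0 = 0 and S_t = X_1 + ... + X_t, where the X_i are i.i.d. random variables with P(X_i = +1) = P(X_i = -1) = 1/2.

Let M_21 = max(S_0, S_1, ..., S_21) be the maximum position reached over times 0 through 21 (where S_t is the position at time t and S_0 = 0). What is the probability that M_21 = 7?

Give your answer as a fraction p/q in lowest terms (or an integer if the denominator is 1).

Answer: 14535/262144

Derivation:
Let M_21 = max(S_0,...,S_21). Use the reflection principle: for j ≥ 1, #{paths with M_21 ≥ j} = #{S_21 ≥ j} + #{S_21 ≥ j+1}.
By reflection, #{M_21 ≥ 7} = #{S_21 ≥ 7} + #{S_21 ≥ 8} = 198440 + 82160 = 280600.
#{M_21 ≥ 8} = #{S_21 ≥ 8} + #{S_21 ≥ 9} = 82160 + 82160 = 164320.
#{M_21 = 7} = 280600 - 164320 = 116280.
P(M_21 = 7) = 116280/2097152 = 14535/262144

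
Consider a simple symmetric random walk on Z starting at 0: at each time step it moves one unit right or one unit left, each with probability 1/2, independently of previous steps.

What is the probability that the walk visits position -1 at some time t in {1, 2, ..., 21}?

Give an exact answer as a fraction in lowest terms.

Answer: 436109/524288

Derivation:
Count via complement. Let g(t,s) = #length-t paths at position s with S_1..S_t all ≠ -1.
g(t,s) = g(t-1,s-1) + g(t-1,s+1) for s ≠ -1; g(t,-1) = 0.
t=0: g(0,0)=1
t=1: g(1,1)=1
t=2: g(2,0)=1 g(2,2)=1
t=3: g(3,1)=2 g(3,3)=1
t=4: g(4,0)=2 g(4,2)=3 g(4,4)=1
t=5: g(5,1)=5 g(5,3)=4 g(5,5)=1
t=6: g(6,0)=5 g(6,2)=9 g(6,4)=5 g(6,6)=1
t=7: g(7,1)=14 g(7,3)=14 g(7,5)=6 g(7,7)=1
t=8: g(8,0)=14 g(8,2)=28 g(8,4)=20 g(8,6)=7 g(8,8)=1
t=9: g(9,1)=42 g(9,3)=48 g(9,5)=27 g(9,7)=8 g(9,9)=1
t=10: g(10,0)=42 g(10,2)=90 g(10,4)=75 g(10,6)=35 g(10,8)=9 g(10,10)=1
t=11: g(11,1)=132 g(11,3)=165 g(11,5)=110 g(11,7)=44 g(11,9)=10 g(11,11)=1
t=12: g(12,0)=132 g(12,2)=297 g(12,4)=275 g(12,6)=154 g(12,8)=54 g(12,10)=11 g(12,12)=1
t=13: g(13,1)=429 g(13,3)=572 g(13,5)=429 g(13,7)=208 g(13,9)=65 g(13,11)=12 g(13,13)=1
t=14: g(14,0)=429 g(14,2)=1001 g(14,4)=1001 g(14,6)=637 g(14,8)=273 g(14,10)=77 g(14,12)=13 g(14,14)=1
t=15: g(15,1)=1430 g(15,3)=2002 g(15,5)=1638 g(15,7)=910 g(15,9)=350 g(15,11)=90 g(15,13)=14 g(15,15)=1
t=16: g(16,0)=1430 g(16,2)=3432 g(16,4)=3640 g(16,6)=2548 g(16,8)=1260 g(16,10)=440 g(16,12)=104 g(16,14)=15 g(16,16)=1
t=17: g(17,1)=4862 g(17,3)=7072 g(17,5)=6188 g(17,7)=3808 g(17,9)=1700 g(17,11)=544 g(17,13)=119 g(17,15)=16 g(17,17)=1
t=18: g(18,0)=4862 g(18,2)=11934 g(18,4)=13260 g(18,6)=9996 g(18,8)=5508 g(18,10)=2244 g(18,12)=663 g(18,14)=135 g(18,16)=17 g(18,18)=1
t=19: g(19,1)=16796 g(19,3)=25194 g(19,5)=23256 g(19,7)=15504 g(19,9)=7752 g(19,11)=2907 g(19,13)=798 g(19,15)=152 g(19,17)=18 g(19,19)=1
t=20: g(20,0)=16796 g(20,2)=41990 g(20,4)=48450 g(20,6)=38760 g(20,8)=23256 g(20,10)=10659 g(20,12)=3705 g(20,14)=950 g(20,16)=170 g(20,18)=19 g(20,20)=1
t=21: g(21,1)=58786 g(21,3)=90440 g(21,5)=87210 g(21,7)=62016 g(21,9)=33915 g(21,11)=14364 g(21,13)=4655 g(21,15)=1120 g(21,17)=189 g(21,19)=20 g(21,21)=1
Paths never hitting -1: Σ_s g(21,s) = 352716
Paths hitting -1: 2^21 - 352716 = 1744436
P = 1744436/2097152 = 436109/524288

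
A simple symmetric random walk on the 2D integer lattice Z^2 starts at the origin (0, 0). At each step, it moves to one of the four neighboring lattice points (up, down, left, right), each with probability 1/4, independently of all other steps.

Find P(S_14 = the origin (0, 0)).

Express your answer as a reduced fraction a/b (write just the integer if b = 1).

Let h be the number of horizontal steps (so 14-h are vertical). To end at (0,0) need (h+0)/2 right-steps and ((14-h)+0)/2 up-steps.
Sum over h with 0 ≤ h ≤ 14, h ≡ 0 (mod 2), 14-h ≡ 0 (mod 2):
h=0: C(14,0)·C(0,0)·C(14,7) = 1·1·3432 = 3432
h=2: C(14,2)·C(2,1)·C(12,6) = 91·2·924 = 168168
h=4: C(14,4)·C(4,2)·C(10,5) = 1001·6·252 = 1513512
h=6: C(14,6)·C(6,3)·C(8,4) = 3003·20·70 = 4204200
h=8: C(14,8)·C(8,4)·C(6,3) = 3003·70·20 = 4204200
h=10: C(14,10)·C(10,5)·C(4,2) = 1001·252·6 = 1513512
h=12: C(14,12)·C(12,6)·C(2,1) = 91·924·2 = 168168
h=14: C(14,14)·C(14,7)·C(0,0) = 1·3432·1 = 3432
Total favorable: 11778624
Total paths: 4^14 = 268435456
P = 11778624/268435456 = 184041/4194304

Answer: 184041/4194304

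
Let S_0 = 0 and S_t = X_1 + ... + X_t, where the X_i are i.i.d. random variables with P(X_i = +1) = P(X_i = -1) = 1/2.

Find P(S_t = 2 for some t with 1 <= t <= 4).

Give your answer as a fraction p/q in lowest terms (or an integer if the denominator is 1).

Answer: 3/8

Derivation:
Count via complement. Let g(t,s) = #length-t paths at position s with S_1..S_t all ≠ 2.
g(t,s) = g(t-1,s-1) + g(t-1,s+1) for s ≠ 2; g(t,2) = 0.
t=0: g(0,0)=1
t=1: g(1,-1)=1 g(1,1)=1
t=2: g(2,-2)=1 g(2,0)=2
t=3: g(3,-3)=1 g(3,-1)=3 g(3,1)=2
t=4: g(4,-4)=1 g(4,-2)=4 g(4,0)=5
Paths never hitting 2: Σ_s g(4,s) = 10
Paths hitting 2: 2^4 - 10 = 6
P = 6/16 = 3/8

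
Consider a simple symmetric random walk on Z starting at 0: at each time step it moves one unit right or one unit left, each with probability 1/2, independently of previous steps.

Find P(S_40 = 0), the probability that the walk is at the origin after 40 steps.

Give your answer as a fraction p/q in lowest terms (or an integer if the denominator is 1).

Answer: 34461632205/274877906944

Derivation:
To return to 0 after 40 steps: need exactly 20 steps of +1 and 20 of -1.
Favorable paths: C(40,20) = 137846528820
Total paths: 2^40 = 1099511627776
P = 137846528820/1099511627776 = 34461632205/274877906944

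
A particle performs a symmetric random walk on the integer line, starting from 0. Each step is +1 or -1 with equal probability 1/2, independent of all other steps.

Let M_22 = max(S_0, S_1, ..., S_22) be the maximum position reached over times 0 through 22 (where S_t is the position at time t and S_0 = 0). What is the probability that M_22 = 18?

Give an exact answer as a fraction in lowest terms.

Answer: 231/4194304

Derivation:
Let M_22 = max(S_0,...,S_22). Use the reflection principle: for j ≥ 1, #{paths with M_22 ≥ j} = #{S_22 ≥ j} + #{S_22 ≥ j+1}.
By reflection, #{M_22 ≥ 18} = #{S_22 ≥ 18} + #{S_22 ≥ 19} = 254 + 23 = 277.
#{M_22 ≥ 19} = #{S_22 ≥ 19} + #{S_22 ≥ 20} = 23 + 23 = 46.
#{M_22 = 18} = 277 - 46 = 231.
P(M_22 = 18) = 231/4194304 = 231/4194304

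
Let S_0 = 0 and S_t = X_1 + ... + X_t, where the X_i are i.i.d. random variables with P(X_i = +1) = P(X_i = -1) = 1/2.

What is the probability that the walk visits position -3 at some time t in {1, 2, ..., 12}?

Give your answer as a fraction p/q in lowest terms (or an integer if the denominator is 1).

Answer: 397/1024

Derivation:
Count via complement. Let g(t,s) = #length-t paths at position s with S_1..S_t all ≠ -3.
g(t,s) = g(t-1,s-1) + g(t-1,s+1) for s ≠ -3; g(t,-3) = 0.
t=0: g(0,0)=1
t=1: g(1,-1)=1 g(1,1)=1
t=2: g(2,-2)=1 g(2,0)=2 g(2,2)=1
t=3: g(3,-1)=3 g(3,1)=3 g(3,3)=1
t=4: g(4,-2)=3 g(4,0)=6 g(4,2)=4 g(4,4)=1
t=5: g(5,-1)=9 g(5,1)=10 g(5,3)=5 g(5,5)=1
t=6: g(6,-2)=9 g(6,0)=19 g(6,2)=15 g(6,4)=6 g(6,6)=1
t=7: g(7,-1)=28 g(7,1)=34 g(7,3)=21 g(7,5)=7 g(7,7)=1
t=8: g(8,-2)=28 g(8,0)=62 g(8,2)=55 g(8,4)=28 g(8,6)=8 g(8,8)=1
t=9: g(9,-1)=90 g(9,1)=117 g(9,3)=83 g(9,5)=36 g(9,7)=9 g(9,9)=1
t=10: g(10,-2)=90 g(10,0)=207 g(10,2)=200 g(10,4)=119 g(10,6)=45 g(10,8)=10 g(10,10)=1
t=11: g(11,-1)=297 g(11,1)=407 g(11,3)=319 g(11,5)=164 g(11,7)=55 g(11,9)=11 g(11,11)=1
t=12: g(12,-2)=297 g(12,0)=704 g(12,2)=726 g(12,4)=483 g(12,6)=219 g(12,8)=66 g(12,10)=12 g(12,12)=1
Paths never hitting -3: Σ_s g(12,s) = 2508
Paths hitting -3: 2^12 - 2508 = 1588
P = 1588/4096 = 397/1024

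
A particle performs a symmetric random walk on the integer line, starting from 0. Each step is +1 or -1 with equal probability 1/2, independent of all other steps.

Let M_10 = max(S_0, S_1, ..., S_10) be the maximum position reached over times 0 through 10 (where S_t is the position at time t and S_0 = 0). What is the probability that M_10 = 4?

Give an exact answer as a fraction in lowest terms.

Answer: 15/128

Derivation:
Let M_10 = max(S_0,...,S_10). Use the reflection principle: for j ≥ 1, #{paths with M_10 ≥ j} = #{S_10 ≥ j} + #{S_10 ≥ j+1}.
By reflection, #{M_10 ≥ 4} = #{S_10 ≥ 4} + #{S_10 ≥ 5} = 176 + 56 = 232.
#{M_10 ≥ 5} = #{S_10 ≥ 5} + #{S_10 ≥ 6} = 56 + 56 = 112.
#{M_10 = 4} = 232 - 112 = 120.
P(M_10 = 4) = 120/1024 = 15/128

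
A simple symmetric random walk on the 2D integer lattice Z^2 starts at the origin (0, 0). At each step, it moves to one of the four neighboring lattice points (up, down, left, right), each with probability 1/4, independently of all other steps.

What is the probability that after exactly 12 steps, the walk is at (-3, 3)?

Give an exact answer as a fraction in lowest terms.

Answer: 12705/1048576

Derivation:
Let h be the number of horizontal steps (so 12-h are vertical). To end at (-3,3) need (h-3)/2 right-steps and ((12-h)+3)/2 up-steps.
Sum over h with 3 ≤ h ≤ 9, h ≡ 1 (mod 2), 12-h ≡ 1 (mod 2):
h=3: C(12,3)·C(3,0)·C(9,6) = 220·1·84 = 18480
h=5: C(12,5)·C(5,1)·C(7,5) = 792·5·21 = 83160
h=7: C(12,7)·C(7,2)·C(5,4) = 792·21·5 = 83160
h=9: C(12,9)·C(9,3)·C(3,3) = 220·84·1 = 18480
Total favorable: 203280
Total paths: 4^12 = 16777216
P = 203280/16777216 = 12705/1048576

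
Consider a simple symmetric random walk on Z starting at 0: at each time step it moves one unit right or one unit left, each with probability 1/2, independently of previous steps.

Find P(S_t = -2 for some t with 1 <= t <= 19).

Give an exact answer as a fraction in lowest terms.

Count via complement. Let g(t,s) = #length-t paths at position s with S_1..S_t all ≠ -2.
g(t,s) = g(t-1,s-1) + g(t-1,s+1) for s ≠ -2; g(t,-2) = 0.
t=0: g(0,0)=1
t=1: g(1,-1)=1 g(1,1)=1
t=2: g(2,0)=2 g(2,2)=1
t=3: g(3,-1)=2 g(3,1)=3 g(3,3)=1
t=4: g(4,0)=5 g(4,2)=4 g(4,4)=1
t=5: g(5,-1)=5 g(5,1)=9 g(5,3)=5 g(5,5)=1
t=6: g(6,0)=14 g(6,2)=14 g(6,4)=6 g(6,6)=1
t=7: g(7,-1)=14 g(7,1)=28 g(7,3)=20 g(7,5)=7 g(7,7)=1
t=8: g(8,0)=42 g(8,2)=48 g(8,4)=27 g(8,6)=8 g(8,8)=1
t=9: g(9,-1)=42 g(9,1)=90 g(9,3)=75 g(9,5)=35 g(9,7)=9 g(9,9)=1
t=10: g(10,0)=132 g(10,2)=165 g(10,4)=110 g(10,6)=44 g(10,8)=10 g(10,10)=1
t=11: g(11,-1)=132 g(11,1)=297 g(11,3)=275 g(11,5)=154 g(11,7)=54 g(11,9)=11 g(11,11)=1
t=12: g(12,0)=429 g(12,2)=572 g(12,4)=429 g(12,6)=208 g(12,8)=65 g(12,10)=12 g(12,12)=1
t=13: g(13,-1)=429 g(13,1)=1001 g(13,3)=1001 g(13,5)=637 g(13,7)=273 g(13,9)=77 g(13,11)=13 g(13,13)=1
t=14: g(14,0)=1430 g(14,2)=2002 g(14,4)=1638 g(14,6)=910 g(14,8)=350 g(14,10)=90 g(14,12)=14 g(14,14)=1
t=15: g(15,-1)=1430 g(15,1)=3432 g(15,3)=3640 g(15,5)=2548 g(15,7)=1260 g(15,9)=440 g(15,11)=104 g(15,13)=15 g(15,15)=1
t=16: g(16,0)=4862 g(16,2)=7072 g(16,4)=6188 g(16,6)=3808 g(16,8)=1700 g(16,10)=544 g(16,12)=119 g(16,14)=16 g(16,16)=1
t=17: g(17,-1)=4862 g(17,1)=11934 g(17,3)=13260 g(17,5)=9996 g(17,7)=5508 g(17,9)=2244 g(17,11)=663 g(17,13)=135 g(17,15)=17 g(17,17)=1
t=18: g(18,0)=16796 g(18,2)=25194 g(18,4)=23256 g(18,6)=15504 g(18,8)=7752 g(18,10)=2907 g(18,12)=798 g(18,14)=152 g(18,16)=18 g(18,18)=1
t=19: g(19,-1)=16796 g(19,1)=41990 g(19,3)=48450 g(19,5)=38760 g(19,7)=23256 g(19,9)=10659 g(19,11)=3705 g(19,13)=950 g(19,15)=170 g(19,17)=19 g(19,19)=1
Paths never hitting -2: Σ_s g(19,s) = 184756
Paths hitting -2: 2^19 - 184756 = 339532
P = 339532/524288 = 84883/131072

Answer: 84883/131072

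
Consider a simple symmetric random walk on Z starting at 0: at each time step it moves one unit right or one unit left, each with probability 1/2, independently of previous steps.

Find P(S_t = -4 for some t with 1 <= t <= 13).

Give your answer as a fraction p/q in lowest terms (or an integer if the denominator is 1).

Answer: 1093/4096

Derivation:
Count via complement. Let g(t,s) = #length-t paths at position s with S_1..S_t all ≠ -4.
g(t,s) = g(t-1,s-1) + g(t-1,s+1) for s ≠ -4; g(t,-4) = 0.
t=0: g(0,0)=1
t=1: g(1,-1)=1 g(1,1)=1
t=2: g(2,-2)=1 g(2,0)=2 g(2,2)=1
t=3: g(3,-3)=1 g(3,-1)=3 g(3,1)=3 g(3,3)=1
t=4: g(4,-2)=4 g(4,0)=6 g(4,2)=4 g(4,4)=1
t=5: g(5,-3)=4 g(5,-1)=10 g(5,1)=10 g(5,3)=5 g(5,5)=1
t=6: g(6,-2)=14 g(6,0)=20 g(6,2)=15 g(6,4)=6 g(6,6)=1
t=7: g(7,-3)=14 g(7,-1)=34 g(7,1)=35 g(7,3)=21 g(7,5)=7 g(7,7)=1
t=8: g(8,-2)=48 g(8,0)=69 g(8,2)=56 g(8,4)=28 g(8,6)=8 g(8,8)=1
t=9: g(9,-3)=48 g(9,-1)=117 g(9,1)=125 g(9,3)=84 g(9,5)=36 g(9,7)=9 g(9,9)=1
t=10: g(10,-2)=165 g(10,0)=242 g(10,2)=209 g(10,4)=120 g(10,6)=45 g(10,8)=10 g(10,10)=1
t=11: g(11,-3)=165 g(11,-1)=407 g(11,1)=451 g(11,3)=329 g(11,5)=165 g(11,7)=55 g(11,9)=11 g(11,11)=1
t=12: g(12,-2)=572 g(12,0)=858 g(12,2)=780 g(12,4)=494 g(12,6)=220 g(12,8)=66 g(12,10)=12 g(12,12)=1
t=13: g(13,-3)=572 g(13,-1)=1430 g(13,1)=1638 g(13,3)=1274 g(13,5)=714 g(13,7)=286 g(13,9)=78 g(13,11)=13 g(13,13)=1
Paths never hitting -4: Σ_s g(13,s) = 6006
Paths hitting -4: 2^13 - 6006 = 2186
P = 2186/8192 = 1093/4096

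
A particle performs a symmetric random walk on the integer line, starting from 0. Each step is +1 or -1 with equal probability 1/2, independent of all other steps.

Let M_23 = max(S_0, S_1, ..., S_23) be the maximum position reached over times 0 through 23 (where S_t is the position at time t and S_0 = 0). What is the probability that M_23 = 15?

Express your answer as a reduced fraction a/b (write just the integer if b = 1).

Let M_23 = max(S_0,...,S_23). Use the reflection principle: for j ≥ 1, #{paths with M_23 ≥ j} = #{S_23 ≥ j} + #{S_23 ≥ j+1}.
By reflection, #{M_23 ≥ 15} = #{S_23 ≥ 15} + #{S_23 ≥ 16} = 10903 + 2048 = 12951.
#{M_23 ≥ 16} = #{S_23 ≥ 16} + #{S_23 ≥ 17} = 2048 + 2048 = 4096.
#{M_23 = 15} = 12951 - 4096 = 8855.
P(M_23 = 15) = 8855/8388608 = 8855/8388608

Answer: 8855/8388608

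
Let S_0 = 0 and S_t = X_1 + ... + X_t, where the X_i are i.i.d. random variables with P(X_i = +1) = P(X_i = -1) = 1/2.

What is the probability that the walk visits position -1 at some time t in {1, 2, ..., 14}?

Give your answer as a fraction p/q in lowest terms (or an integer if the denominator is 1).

Answer: 1619/2048

Derivation:
Count via complement. Let g(t,s) = #length-t paths at position s with S_1..S_t all ≠ -1.
g(t,s) = g(t-1,s-1) + g(t-1,s+1) for s ≠ -1; g(t,-1) = 0.
t=0: g(0,0)=1
t=1: g(1,1)=1
t=2: g(2,0)=1 g(2,2)=1
t=3: g(3,1)=2 g(3,3)=1
t=4: g(4,0)=2 g(4,2)=3 g(4,4)=1
t=5: g(5,1)=5 g(5,3)=4 g(5,5)=1
t=6: g(6,0)=5 g(6,2)=9 g(6,4)=5 g(6,6)=1
t=7: g(7,1)=14 g(7,3)=14 g(7,5)=6 g(7,7)=1
t=8: g(8,0)=14 g(8,2)=28 g(8,4)=20 g(8,6)=7 g(8,8)=1
t=9: g(9,1)=42 g(9,3)=48 g(9,5)=27 g(9,7)=8 g(9,9)=1
t=10: g(10,0)=42 g(10,2)=90 g(10,4)=75 g(10,6)=35 g(10,8)=9 g(10,10)=1
t=11: g(11,1)=132 g(11,3)=165 g(11,5)=110 g(11,7)=44 g(11,9)=10 g(11,11)=1
t=12: g(12,0)=132 g(12,2)=297 g(12,4)=275 g(12,6)=154 g(12,8)=54 g(12,10)=11 g(12,12)=1
t=13: g(13,1)=429 g(13,3)=572 g(13,5)=429 g(13,7)=208 g(13,9)=65 g(13,11)=12 g(13,13)=1
t=14: g(14,0)=429 g(14,2)=1001 g(14,4)=1001 g(14,6)=637 g(14,8)=273 g(14,10)=77 g(14,12)=13 g(14,14)=1
Paths never hitting -1: Σ_s g(14,s) = 3432
Paths hitting -1: 2^14 - 3432 = 12952
P = 12952/16384 = 1619/2048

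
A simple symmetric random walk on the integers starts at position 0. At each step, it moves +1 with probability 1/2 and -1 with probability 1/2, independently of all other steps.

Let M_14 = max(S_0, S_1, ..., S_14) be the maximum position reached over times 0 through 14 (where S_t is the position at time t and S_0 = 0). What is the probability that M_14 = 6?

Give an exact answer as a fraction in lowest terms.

Let M_14 = max(S_0,...,S_14). Use the reflection principle: for j ≥ 1, #{paths with M_14 ≥ j} = #{S_14 ≥ j} + #{S_14 ≥ j+1}.
By reflection, #{M_14 ≥ 6} = #{S_14 ≥ 6} + #{S_14 ≥ 7} = 1471 + 470 = 1941.
#{M_14 ≥ 7} = #{S_14 ≥ 7} + #{S_14 ≥ 8} = 470 + 470 = 940.
#{M_14 = 6} = 1941 - 940 = 1001.
P(M_14 = 6) = 1001/16384 = 1001/16384

Answer: 1001/16384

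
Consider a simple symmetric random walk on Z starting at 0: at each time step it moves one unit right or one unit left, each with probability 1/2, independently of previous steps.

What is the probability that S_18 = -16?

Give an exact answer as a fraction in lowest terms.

To reach position -16 after 18 steps: need 1 step of +1 and 17 of -1.
Favorable paths: C(18,1) = 18
Total paths: 2^18 = 262144
P = 18/262144 = 9/131072

Answer: 9/131072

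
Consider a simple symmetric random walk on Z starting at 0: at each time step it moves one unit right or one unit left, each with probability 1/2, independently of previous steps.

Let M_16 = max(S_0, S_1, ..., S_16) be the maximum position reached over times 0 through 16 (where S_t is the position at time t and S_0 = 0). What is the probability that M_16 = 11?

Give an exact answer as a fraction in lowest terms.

Answer: 15/8192

Derivation:
Let M_16 = max(S_0,...,S_16). Use the reflection principle: for j ≥ 1, #{paths with M_16 ≥ j} = #{S_16 ≥ j} + #{S_16 ≥ j+1}.
By reflection, #{M_16 ≥ 11} = #{S_16 ≥ 11} + #{S_16 ≥ 12} = 137 + 137 = 274.
#{M_16 ≥ 12} = #{S_16 ≥ 12} + #{S_16 ≥ 13} = 137 + 17 = 154.
#{M_16 = 11} = 274 - 154 = 120.
P(M_16 = 11) = 120/65536 = 15/8192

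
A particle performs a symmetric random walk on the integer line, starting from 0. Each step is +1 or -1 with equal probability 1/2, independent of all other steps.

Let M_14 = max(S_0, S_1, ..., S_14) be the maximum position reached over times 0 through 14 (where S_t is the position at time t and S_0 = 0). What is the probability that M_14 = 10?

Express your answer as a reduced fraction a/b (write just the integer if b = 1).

Let M_14 = max(S_0,...,S_14). Use the reflection principle: for j ≥ 1, #{paths with M_14 ≥ j} = #{S_14 ≥ j} + #{S_14 ≥ j+1}.
By reflection, #{M_14 ≥ 10} = #{S_14 ≥ 10} + #{S_14 ≥ 11} = 106 + 15 = 121.
#{M_14 ≥ 11} = #{S_14 ≥ 11} + #{S_14 ≥ 12} = 15 + 15 = 30.
#{M_14 = 10} = 121 - 30 = 91.
P(M_14 = 10) = 91/16384 = 91/16384

Answer: 91/16384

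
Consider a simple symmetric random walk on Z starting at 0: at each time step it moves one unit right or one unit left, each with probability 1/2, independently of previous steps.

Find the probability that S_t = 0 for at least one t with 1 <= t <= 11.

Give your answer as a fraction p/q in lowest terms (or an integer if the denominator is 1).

Count via complement. Let g(t,s) = #length-t paths at position s with S_1..S_t all ≠ 0.
g(t,s) = g(t-1,s-1) + g(t-1,s+1) for s ≠ 0; g(t,0) = 0.
t=0: g(0,0)=1
t=1: g(1,-1)=1 g(1,1)=1
t=2: g(2,-2)=1 g(2,2)=1
t=3: g(3,-3)=1 g(3,-1)=1 g(3,1)=1 g(3,3)=1
t=4: g(4,-4)=1 g(4,-2)=2 g(4,2)=2 g(4,4)=1
t=5: g(5,-5)=1 g(5,-3)=3 g(5,-1)=2 g(5,1)=2 g(5,3)=3 g(5,5)=1
t=6: g(6,-6)=1 g(6,-4)=4 g(6,-2)=5 g(6,2)=5 g(6,4)=4 g(6,6)=1
t=7: g(7,-7)=1 g(7,-5)=5 g(7,-3)=9 g(7,-1)=5 g(7,1)=5 g(7,3)=9 g(7,5)=5 g(7,7)=1
t=8: g(8,-8)=1 g(8,-6)=6 g(8,-4)=14 g(8,-2)=14 g(8,2)=14 g(8,4)=14 g(8,6)=6 g(8,8)=1
t=9: g(9,-9)=1 g(9,-7)=7 g(9,-5)=20 g(9,-3)=28 g(9,-1)=14 g(9,1)=14 g(9,3)=28 g(9,5)=20 g(9,7)=7 g(9,9)=1
t=10: g(10,-10)=1 g(10,-8)=8 g(10,-6)=27 g(10,-4)=48 g(10,-2)=42 g(10,2)=42 g(10,4)=48 g(10,6)=27 g(10,8)=8 g(10,10)=1
t=11: g(11,-11)=1 g(11,-9)=9 g(11,-7)=35 g(11,-5)=75 g(11,-3)=90 g(11,-1)=42 g(11,1)=42 g(11,3)=90 g(11,5)=75 g(11,7)=35 g(11,9)=9 g(11,11)=1
Paths never hitting 0: Σ_s g(11,s) = 504
Paths hitting 0: 2^11 - 504 = 1544
P = 1544/2048 = 193/256

Answer: 193/256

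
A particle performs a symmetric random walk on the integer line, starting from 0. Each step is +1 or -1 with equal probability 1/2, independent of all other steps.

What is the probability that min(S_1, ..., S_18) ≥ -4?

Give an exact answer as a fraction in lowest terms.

Let f(t,s) = #length-t paths at position s with S_1..S_t all ≥ -4.
f(t,s) = f(t-1,s-1) + f(t-1,s+1) for s ≥ -4; f(t,s) = 0 for s < -4.
t=0: f(0,0)=1
t=1: f(1,-1)=1 f(1,1)=1
t=2: f(2,-2)=1 f(2,0)=2 f(2,2)=1
t=3: f(3,-3)=1 f(3,-1)=3 f(3,1)=3 f(3,3)=1
t=4: f(4,-4)=1 f(4,-2)=4 f(4,0)=6 f(4,2)=4 f(4,4)=1
t=5: f(5,-3)=5 f(5,-1)=10 f(5,1)=10 f(5,3)=5 f(5,5)=1
t=6: f(6,-4)=5 f(6,-2)=15 f(6,0)=20 f(6,2)=15 f(6,4)=6 f(6,6)=1
t=7: f(7,-3)=20 f(7,-1)=35 f(7,1)=35 f(7,3)=21 f(7,5)=7 f(7,7)=1
t=8: f(8,-4)=20 f(8,-2)=55 f(8,0)=70 f(8,2)=56 f(8,4)=28 f(8,6)=8 f(8,8)=1
t=9: f(9,-3)=75 f(9,-1)=125 f(9,1)=126 f(9,3)=84 f(9,5)=36 f(9,7)=9 f(9,9)=1
t=10: f(10,-4)=75 f(10,-2)=200 f(10,0)=251 f(10,2)=210 f(10,4)=120 f(10,6)=45 f(10,8)=10 f(10,10)=1
t=11: f(11,-3)=275 f(11,-1)=451 f(11,1)=461 f(11,3)=330 f(11,5)=165 f(11,7)=55 f(11,9)=11 f(11,11)=1
t=12: f(12,-4)=275 f(12,-2)=726 f(12,0)=912 f(12,2)=791 f(12,4)=495 f(12,6)=220 f(12,8)=66 f(12,10)=12 f(12,12)=1
t=13: f(13,-3)=1001 f(13,-1)=1638 f(13,1)=1703 f(13,3)=1286 f(13,5)=715 f(13,7)=286 f(13,9)=78 f(13,11)=13 f(13,13)=1
t=14: f(14,-4)=1001 f(14,-2)=2639 f(14,0)=3341 f(14,2)=2989 f(14,4)=2001 f(14,6)=1001 f(14,8)=364 f(14,10)=91 f(14,12)=14 f(14,14)=1
t=15: f(15,-3)=3640 f(15,-1)=5980 f(15,1)=6330 f(15,3)=4990 f(15,5)=3002 f(15,7)=1365 f(15,9)=455 f(15,11)=105 f(15,13)=15 f(15,15)=1
t=16: f(16,-4)=3640 f(16,-2)=9620 f(16,0)=12310 f(16,2)=11320 f(16,4)=7992 f(16,6)=4367 f(16,8)=1820 f(16,10)=560 f(16,12)=120 f(16,14)=16 f(16,16)=1
t=17: f(17,-3)=13260 f(17,-1)=21930 f(17,1)=23630 f(17,3)=19312 f(17,5)=12359 f(17,7)=6187 f(17,9)=2380 f(17,11)=680 f(17,13)=136 f(17,15)=17 f(17,17)=1
t=18: f(18,-4)=13260 f(18,-2)=35190 f(18,0)=45560 f(18,2)=42942 f(18,4)=31671 f(18,6)=18546 f(18,8)=8567 f(18,10)=3060 f(18,12)=816 f(18,14)=153 f(18,16)=18 f(18,18)=1
Σ_s f(18,s) = 199784
P = 199784/262144 = 24973/32768

Answer: 24973/32768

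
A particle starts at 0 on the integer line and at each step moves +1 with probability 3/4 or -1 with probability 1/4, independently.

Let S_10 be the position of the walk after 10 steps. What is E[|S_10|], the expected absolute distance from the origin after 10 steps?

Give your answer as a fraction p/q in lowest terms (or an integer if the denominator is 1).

Answer: 667775/131072

Derivation:
S_10 takes values m ≡ 0 (mod 2) with |m| ≤ 10; P(S_10=m) = C(10,(10+m)/2) · (3/4)^((10+m)/2) · (1/4)^((10-m)/2).
Distribution: P(S=-10)=1/1048576, P(S=-8)=15/524288, P(S=-6)=405/1048576, P(S=-4)=405/131072, P(S=-2)=8505/524288, P(S=0)=15309/262144, P(S=2)=76545/524288, P(S=4)=32805/131072, P(S=6)=295245/1048576, P(S=8)=98415/524288, P(S=10)=59049/1048576
E[|S_10|] = Σ_m |m|·P(S_10=m) = 667775/131072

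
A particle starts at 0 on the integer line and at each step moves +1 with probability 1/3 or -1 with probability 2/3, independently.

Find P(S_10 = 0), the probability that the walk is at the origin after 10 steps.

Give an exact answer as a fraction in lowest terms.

To be at 0 after 10 steps: need exactly 5 steps of +1 and 5 of -1.
Number of such sequences: C(10,5) = 252
Each has probability (1/3)^5 · (2/3)^5 = 32/59049
P = 252 · 32/59049 = 896/6561

Answer: 896/6561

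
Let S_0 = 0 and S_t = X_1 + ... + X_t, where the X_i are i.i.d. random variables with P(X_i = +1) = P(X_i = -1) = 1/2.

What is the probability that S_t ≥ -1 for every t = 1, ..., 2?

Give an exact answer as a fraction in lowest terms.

Let f(t,s) = #length-t paths at position s with S_1..S_t all ≥ -1.
f(t,s) = f(t-1,s-1) + f(t-1,s+1) for s ≥ -1; f(t,s) = 0 for s < -1.
t=0: f(0,0)=1
t=1: f(1,-1)=1 f(1,1)=1
t=2: f(2,0)=2 f(2,2)=1
Σ_s f(2,s) = 3
P = 3/4 = 3/4

Answer: 3/4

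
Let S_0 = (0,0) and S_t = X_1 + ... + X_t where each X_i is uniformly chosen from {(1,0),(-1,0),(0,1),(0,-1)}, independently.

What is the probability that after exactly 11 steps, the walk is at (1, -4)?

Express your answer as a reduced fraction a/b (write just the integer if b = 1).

Answer: 27225/2097152

Derivation:
Let h be the number of horizontal steps (so 11-h are vertical). To end at (1,-4) need (h+1)/2 right-steps and ((11-h)-4)/2 up-steps.
Sum over h with 1 ≤ h ≤ 7, h ≡ 1 (mod 2), 11-h ≡ 0 (mod 2):
h=1: C(11,1)·C(1,1)·C(10,3) = 11·1·120 = 1320
h=3: C(11,3)·C(3,2)·C(8,2) = 165·3·28 = 13860
h=5: C(11,5)·C(5,3)·C(6,1) = 462·10·6 = 27720
h=7: C(11,7)·C(7,4)·C(4,0) = 330·35·1 = 11550
Total favorable: 54450
Total paths: 4^11 = 4194304
P = 54450/4194304 = 27225/2097152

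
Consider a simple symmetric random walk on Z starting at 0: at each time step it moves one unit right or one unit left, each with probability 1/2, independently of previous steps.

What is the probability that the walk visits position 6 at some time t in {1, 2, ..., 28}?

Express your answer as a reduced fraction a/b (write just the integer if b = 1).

Answer: 35558423/134217728

Derivation:
Count via complement. Let g(t,s) = #length-t paths at position s with S_1..S_t all ≠ 6.
g(t,s) = g(t-1,s-1) + g(t-1,s+1) for s ≠ 6; g(t,6) = 0.
t=0: g(0,0)=1
t=1: g(1,-1)=1 g(1,1)=1
t=2: g(2,-2)=1 g(2,0)=2 g(2,2)=1
t=3: g(3,-3)=1 g(3,-1)=3 g(3,1)=3 g(3,3)=1
t=4: g(4,-4)=1 g(4,-2)=4 g(4,0)=6 g(4,2)=4 g(4,4)=1
t=5: g(5,-5)=1 g(5,-3)=5 g(5,-1)=10 g(5,1)=10 g(5,3)=5 g(5,5)=1
t=6: g(6,-6)=1 g(6,-4)=6 g(6,-2)=15 g(6,0)=20 g(6,2)=15 g(6,4)=6
t=7: g(7,-7)=1 g(7,-5)=7 g(7,-3)=21 g(7,-1)=35 g(7,1)=35 g(7,3)=21 g(7,5)=6
t=8: g(8,-8)=1 g(8,-6)=8 g(8,-4)=28 g(8,-2)=56 g(8,0)=70 g(8,2)=56 g(8,4)=27
t=9: g(9,-9)=1 g(9,-7)=9 g(9,-5)=36 g(9,-3)=84 g(9,-1)=126 g(9,1)=126 g(9,3)=83 g(9,5)=27
t=10: g(10,-10)=1 g(10,-8)=10 g(10,-6)=45 g(10,-4)=120 g(10,-2)=210 g(10,0)=252 g(10,2)=209 g(10,4)=110
t=11: g(11,-11)=1 g(11,-9)=11 g(11,-7)=55 g(11,-5)=165 g(11,-3)=330 g(11,-1)=462 g(11,1)=461 g(11,3)=319 g(11,5)=110
t=12: g(12,-12)=1 g(12,-10)=12 g(12,-8)=66 g(12,-6)=220 g(12,-4)=495 g(12,-2)=792 g(12,0)=923 g(12,2)=780 g(12,4)=429
t=13: g(13,-13)=1 g(13,-11)=13 g(13,-9)=78 g(13,-7)=286 g(13,-5)=715 g(13,-3)=1287 g(13,-1)=1715 g(13,1)=1703 g(13,3)=1209 g(13,5)=429
t=14: g(14,-14)=1 g(14,-12)=14 g(14,-10)=91 g(14,-8)=364 g(14,-6)=1001 g(14,-4)=2002 g(14,-2)=3002 g(14,0)=3418 g(14,2)=2912 g(14,4)=1638
t=15: g(15,-15)=1 g(15,-13)=15 g(15,-11)=105 g(15,-9)=455 g(15,-7)=1365 g(15,-5)=3003 g(15,-3)=5004 g(15,-1)=6420 g(15,1)=6330 g(15,3)=4550 g(15,5)=1638
t=16: g(16,-16)=1 g(16,-14)=16 g(16,-12)=120 g(16,-10)=560 g(16,-8)=1820 g(16,-6)=4368 g(16,-4)=8007 g(16,-2)=11424 g(16,0)=12750 g(16,2)=10880 g(16,4)=6188
t=17: g(17,-17)=1 g(17,-15)=17 g(17,-13)=136 g(17,-11)=680 g(17,-9)=2380 g(17,-7)=6188 g(17,-5)=12375 g(17,-3)=19431 g(17,-1)=24174 g(17,1)=23630 g(17,3)=17068 g(17,5)=6188
t=18: g(18,-18)=1 g(18,-16)=18 g(18,-14)=153 g(18,-12)=816 g(18,-10)=3060 g(18,-8)=8568 g(18,-6)=18563 g(18,-4)=31806 g(18,-2)=43605 g(18,0)=47804 g(18,2)=40698 g(18,4)=23256
t=19: g(19,-19)=1 g(19,-17)=19 g(19,-15)=171 g(19,-13)=969 g(19,-11)=3876 g(19,-9)=11628 g(19,-7)=27131 g(19,-5)=50369 g(19,-3)=75411 g(19,-1)=91409 g(19,1)=88502 g(19,3)=63954 g(19,5)=23256
t=20: g(20,-20)=1 g(20,-18)=20 g(20,-16)=190 g(20,-14)=1140 g(20,-12)=4845 g(20,-10)=15504 g(20,-8)=38759 g(20,-6)=77500 g(20,-4)=125780 g(20,-2)=166820 g(20,0)=179911 g(20,2)=152456 g(20,4)=87210
t=21: g(21,-21)=1 g(21,-19)=21 g(21,-17)=210 g(21,-15)=1330 g(21,-13)=5985 g(21,-11)=20349 g(21,-9)=54263 g(21,-7)=116259 g(21,-5)=203280 g(21,-3)=292600 g(21,-1)=346731 g(21,1)=332367 g(21,3)=239666 g(21,5)=87210
t=22: g(22,-22)=1 g(22,-20)=22 g(22,-18)=231 g(22,-16)=1540 g(22,-14)=7315 g(22,-12)=26334 g(22,-10)=74612 g(22,-8)=170522 g(22,-6)=319539 g(22,-4)=495880 g(22,-2)=639331 g(22,0)=679098 g(22,2)=572033 g(22,4)=326876
t=23: g(23,-23)=1 g(23,-21)=23 g(23,-19)=253 g(23,-17)=1771 g(23,-15)=8855 g(23,-13)=33649 g(23,-11)=100946 g(23,-9)=245134 g(23,-7)=490061 g(23,-5)=815419 g(23,-3)=1135211 g(23,-1)=1318429 g(23,1)=1251131 g(23,3)=898909 g(23,5)=326876
t=24: g(24,-24)=1 g(24,-22)=24 g(24,-20)=276 g(24,-18)=2024 g(24,-16)=10626 g(24,-14)=42504 g(24,-12)=134595 g(24,-10)=346080 g(24,-8)=735195 g(24,-6)=1305480 g(24,-4)=1950630 g(24,-2)=2453640 g(24,0)=2569560 g(24,2)=2150040 g(24,4)=1225785
t=25: g(25,-25)=1 g(25,-23)=25 g(25,-21)=300 g(25,-19)=2300 g(25,-17)=12650 g(25,-15)=53130 g(25,-13)=177099 g(25,-11)=480675 g(25,-9)=1081275 g(25,-7)=2040675 g(25,-5)=3256110 g(25,-3)=4404270 g(25,-1)=5023200 g(25,1)=4719600 g(25,3)=3375825 g(25,5)=1225785
t=26: g(26,-26)=1 g(26,-24)=26 g(26,-22)=325 g(26,-20)=2600 g(26,-18)=14950 g(26,-16)=65780 g(26,-14)=230229 g(26,-12)=657774 g(26,-10)=1561950 g(26,-8)=3121950 g(26,-6)=5296785 g(26,-4)=7660380 g(26,-2)=9427470 g(26,0)=9742800 g(26,2)=8095425 g(26,4)=4601610
t=27: g(27,-27)=1 g(27,-25)=27 g(27,-23)=351 g(27,-21)=2925 g(27,-19)=17550 g(27,-17)=80730 g(27,-15)=296009 g(27,-13)=888003 g(27,-11)=2219724 g(27,-9)=4683900 g(27,-7)=8418735 g(27,-5)=12957165 g(27,-3)=17087850 g(27,-1)=19170270 g(27,1)=17838225 g(27,3)=12697035 g(27,5)=4601610
t=28: g(28,-28)=1 g(28,-26)=28 g(28,-24)=378 g(28,-22)=3276 g(28,-20)=20475 g(28,-18)=98280 g(28,-16)=376739 g(28,-14)=1184012 g(28,-12)=3107727 g(28,-10)=6903624 g(28,-8)=13102635 g(28,-6)=21375900 g(28,-4)=30045015 g(28,-2)=36258120 g(28,0)=37008495 g(28,2)=30535260 g(28,4)=17298645
Paths never hitting 6: Σ_s g(28,s) = 197318610
Paths hitting 6: 2^28 - 197318610 = 71116846
P = 71116846/268435456 = 35558423/134217728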